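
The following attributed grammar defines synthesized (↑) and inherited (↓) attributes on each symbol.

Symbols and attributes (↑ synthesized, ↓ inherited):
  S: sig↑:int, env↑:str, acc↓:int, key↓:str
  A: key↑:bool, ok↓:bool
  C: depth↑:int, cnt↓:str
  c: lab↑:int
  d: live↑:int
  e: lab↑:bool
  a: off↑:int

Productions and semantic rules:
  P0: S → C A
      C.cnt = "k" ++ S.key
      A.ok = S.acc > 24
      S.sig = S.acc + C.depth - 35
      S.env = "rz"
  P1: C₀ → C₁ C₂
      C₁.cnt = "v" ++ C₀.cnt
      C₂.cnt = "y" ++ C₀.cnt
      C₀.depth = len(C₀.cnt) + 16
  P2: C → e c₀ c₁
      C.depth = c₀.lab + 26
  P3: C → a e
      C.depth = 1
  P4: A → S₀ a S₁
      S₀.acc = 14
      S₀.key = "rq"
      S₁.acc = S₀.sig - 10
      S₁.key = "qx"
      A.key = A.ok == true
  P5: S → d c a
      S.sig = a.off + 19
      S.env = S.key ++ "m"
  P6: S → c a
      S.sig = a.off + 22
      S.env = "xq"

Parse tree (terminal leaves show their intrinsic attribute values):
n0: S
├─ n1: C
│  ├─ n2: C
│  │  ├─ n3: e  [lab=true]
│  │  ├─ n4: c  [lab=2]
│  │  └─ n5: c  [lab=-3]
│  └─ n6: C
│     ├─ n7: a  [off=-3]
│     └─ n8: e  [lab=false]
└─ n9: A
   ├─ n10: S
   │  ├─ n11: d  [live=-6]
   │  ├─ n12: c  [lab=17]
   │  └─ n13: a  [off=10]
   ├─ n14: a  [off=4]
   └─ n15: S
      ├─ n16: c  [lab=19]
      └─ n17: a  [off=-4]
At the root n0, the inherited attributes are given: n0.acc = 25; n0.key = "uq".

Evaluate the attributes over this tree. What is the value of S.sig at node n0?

9

1. n0.acc = 25  [given at root]
2. n0.key = "uq"  [given at root]
3. n1.cnt = "kuq"  ["k" ++ S.key]
4. n2.cnt = "vkuq"  ["v" ++ C₀.cnt]
5. n3.lab = true  [terminal]
6. n4.lab = 2  [terminal]
7. n5.lab = -3  [terminal]
8. n2.depth = 28  [c₀.lab + 26]
9. n6.cnt = "ykuq"  ["y" ++ C₀.cnt]
10. n7.off = -3  [terminal]
11. n8.lab = false  [terminal]
12. n6.depth = 1  [1]
13. n1.depth = 19  [len(C₀.cnt) + 16]
14. n9.ok = true  [S.acc > 24]
15. n10.acc = 14  [14]
16. n10.key = "rq"  ["rq"]
17. n11.live = -6  [terminal]
18. n12.lab = 17  [terminal]
19. n13.off = 10  [terminal]
20. n10.sig = 29  [a.off + 19]
21. n10.env = "rqm"  [S.key ++ "m"]
22. n14.off = 4  [terminal]
23. n15.acc = 19  [S₀.sig - 10]
24. n15.key = "qx"  ["qx"]
25. n16.lab = 19  [terminal]
26. n17.off = -4  [terminal]
27. n15.sig = 18  [a.off + 22]
28. n15.env = "xq"  ["xq"]
29. n9.key = true  [A.ok == true]
30. n0.sig = 9  [S.acc + C.depth - 35]
31. n0.env = "rz"  ["rz"]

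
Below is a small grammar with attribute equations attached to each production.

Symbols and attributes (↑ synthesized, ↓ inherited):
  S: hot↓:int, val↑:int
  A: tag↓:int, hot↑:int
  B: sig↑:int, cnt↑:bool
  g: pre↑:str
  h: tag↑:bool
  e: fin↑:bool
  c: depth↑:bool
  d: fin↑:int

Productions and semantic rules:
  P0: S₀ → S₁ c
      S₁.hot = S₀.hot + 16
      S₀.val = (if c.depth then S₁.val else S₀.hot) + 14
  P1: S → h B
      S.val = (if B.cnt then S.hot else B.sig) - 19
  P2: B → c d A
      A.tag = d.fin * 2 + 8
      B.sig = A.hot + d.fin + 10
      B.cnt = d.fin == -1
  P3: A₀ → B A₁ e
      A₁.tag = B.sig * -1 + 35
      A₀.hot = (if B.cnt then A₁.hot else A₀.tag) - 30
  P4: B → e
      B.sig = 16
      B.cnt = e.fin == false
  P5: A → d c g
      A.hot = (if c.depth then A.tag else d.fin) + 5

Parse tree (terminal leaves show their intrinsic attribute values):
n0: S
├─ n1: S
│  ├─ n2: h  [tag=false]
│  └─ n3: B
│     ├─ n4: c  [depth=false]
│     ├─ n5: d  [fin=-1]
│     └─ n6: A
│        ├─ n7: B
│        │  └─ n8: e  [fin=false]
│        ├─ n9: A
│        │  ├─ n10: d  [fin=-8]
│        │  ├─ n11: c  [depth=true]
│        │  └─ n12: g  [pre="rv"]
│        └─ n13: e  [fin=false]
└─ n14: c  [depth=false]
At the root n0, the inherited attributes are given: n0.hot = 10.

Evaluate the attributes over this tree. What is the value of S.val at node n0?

24

1. n0.hot = 10  [given at root]
2. n1.hot = 26  [S₀.hot + 16]
3. n2.tag = false  [terminal]
4. n4.depth = false  [terminal]
5. n5.fin = -1  [terminal]
6. n6.tag = 6  [d.fin * 2 + 8]
7. n8.fin = false  [terminal]
8. n7.sig = 16  [16]
9. n7.cnt = true  [e.fin == false]
10. n9.tag = 19  [B.sig * -1 + 35]
11. n10.fin = -8  [terminal]
12. n11.depth = true  [terminal]
13. n12.pre = "rv"  [terminal]
14. n9.hot = 24  [(if c.depth then A.tag else d.fin) + 5]
15. n13.fin = false  [terminal]
16. n6.hot = -6  [(if B.cnt then A₁.hot else A₀.tag) - 30]
17. n3.sig = 3  [A.hot + d.fin + 10]
18. n3.cnt = true  [d.fin == -1]
19. n1.val = 7  [(if B.cnt then S.hot else B.sig) - 19]
20. n14.depth = false  [terminal]
21. n0.val = 24  [(if c.depth then S₁.val else S₀.hot) + 14]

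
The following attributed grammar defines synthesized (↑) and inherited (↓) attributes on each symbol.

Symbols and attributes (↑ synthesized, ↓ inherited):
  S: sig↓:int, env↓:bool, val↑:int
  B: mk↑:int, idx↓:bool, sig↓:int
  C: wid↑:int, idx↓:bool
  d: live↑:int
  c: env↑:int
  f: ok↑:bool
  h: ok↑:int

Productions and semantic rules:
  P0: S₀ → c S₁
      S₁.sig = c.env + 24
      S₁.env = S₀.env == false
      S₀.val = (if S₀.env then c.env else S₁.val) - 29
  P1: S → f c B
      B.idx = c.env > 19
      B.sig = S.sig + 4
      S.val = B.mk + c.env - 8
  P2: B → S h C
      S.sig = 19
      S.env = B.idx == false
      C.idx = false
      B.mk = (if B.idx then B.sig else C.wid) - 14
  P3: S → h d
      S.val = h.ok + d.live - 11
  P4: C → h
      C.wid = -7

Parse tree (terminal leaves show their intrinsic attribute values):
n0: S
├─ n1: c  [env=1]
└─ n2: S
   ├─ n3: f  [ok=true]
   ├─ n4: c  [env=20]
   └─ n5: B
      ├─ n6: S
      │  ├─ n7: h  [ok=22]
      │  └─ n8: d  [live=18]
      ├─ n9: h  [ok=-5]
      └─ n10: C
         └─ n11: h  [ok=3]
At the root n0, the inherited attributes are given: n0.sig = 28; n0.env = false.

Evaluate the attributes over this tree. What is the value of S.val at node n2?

27

1. n0.sig = 28  [given at root]
2. n0.env = false  [given at root]
3. n1.env = 1  [terminal]
4. n2.sig = 25  [c.env + 24]
5. n2.env = true  [S₀.env == false]
6. n3.ok = true  [terminal]
7. n4.env = 20  [terminal]
8. n5.idx = true  [c.env > 19]
9. n5.sig = 29  [S.sig + 4]
10. n6.sig = 19  [19]
11. n6.env = false  [B.idx == false]
12. n7.ok = 22  [terminal]
13. n8.live = 18  [terminal]
14. n6.val = 29  [h.ok + d.live - 11]
15. n9.ok = -5  [terminal]
16. n10.idx = false  [false]
17. n11.ok = 3  [terminal]
18. n10.wid = -7  [-7]
19. n5.mk = 15  [(if B.idx then B.sig else C.wid) - 14]
20. n2.val = 27  [B.mk + c.env - 8]
21. n0.val = -2  [(if S₀.env then c.env else S₁.val) - 29]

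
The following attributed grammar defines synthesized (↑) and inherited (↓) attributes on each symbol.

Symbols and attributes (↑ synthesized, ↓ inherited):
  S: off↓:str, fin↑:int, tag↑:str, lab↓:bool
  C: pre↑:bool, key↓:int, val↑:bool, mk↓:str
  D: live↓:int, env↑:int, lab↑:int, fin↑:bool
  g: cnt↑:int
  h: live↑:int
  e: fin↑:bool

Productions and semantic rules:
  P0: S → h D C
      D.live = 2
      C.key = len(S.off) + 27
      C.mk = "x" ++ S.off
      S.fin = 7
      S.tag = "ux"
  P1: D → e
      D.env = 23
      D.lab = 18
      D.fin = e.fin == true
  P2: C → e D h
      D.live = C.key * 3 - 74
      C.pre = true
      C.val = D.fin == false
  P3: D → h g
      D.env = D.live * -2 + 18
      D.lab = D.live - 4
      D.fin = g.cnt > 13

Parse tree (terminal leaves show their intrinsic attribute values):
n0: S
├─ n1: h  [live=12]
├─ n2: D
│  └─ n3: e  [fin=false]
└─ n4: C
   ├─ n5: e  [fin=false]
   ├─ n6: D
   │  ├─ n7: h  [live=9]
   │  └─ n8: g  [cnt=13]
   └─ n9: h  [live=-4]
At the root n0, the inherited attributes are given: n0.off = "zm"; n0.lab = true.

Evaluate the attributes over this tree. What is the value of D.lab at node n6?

1. n0.off = "zm"  [given at root]
2. n0.lab = true  [given at root]
3. n1.live = 12  [terminal]
4. n2.live = 2  [2]
5. n3.fin = false  [terminal]
6. n2.env = 23  [23]
7. n2.lab = 18  [18]
8. n2.fin = false  [e.fin == true]
9. n4.key = 29  [len(S.off) + 27]
10. n4.mk = "xzm"  ["x" ++ S.off]
11. n5.fin = false  [terminal]
12. n6.live = 13  [C.key * 3 - 74]
13. n7.live = 9  [terminal]
14. n8.cnt = 13  [terminal]
15. n6.env = -8  [D.live * -2 + 18]
16. n6.lab = 9  [D.live - 4]
17. n6.fin = false  [g.cnt > 13]
18. n9.live = -4  [terminal]
19. n4.pre = true  [true]
20. n4.val = true  [D.fin == false]
21. n0.fin = 7  [7]
22. n0.tag = "ux"  ["ux"]

9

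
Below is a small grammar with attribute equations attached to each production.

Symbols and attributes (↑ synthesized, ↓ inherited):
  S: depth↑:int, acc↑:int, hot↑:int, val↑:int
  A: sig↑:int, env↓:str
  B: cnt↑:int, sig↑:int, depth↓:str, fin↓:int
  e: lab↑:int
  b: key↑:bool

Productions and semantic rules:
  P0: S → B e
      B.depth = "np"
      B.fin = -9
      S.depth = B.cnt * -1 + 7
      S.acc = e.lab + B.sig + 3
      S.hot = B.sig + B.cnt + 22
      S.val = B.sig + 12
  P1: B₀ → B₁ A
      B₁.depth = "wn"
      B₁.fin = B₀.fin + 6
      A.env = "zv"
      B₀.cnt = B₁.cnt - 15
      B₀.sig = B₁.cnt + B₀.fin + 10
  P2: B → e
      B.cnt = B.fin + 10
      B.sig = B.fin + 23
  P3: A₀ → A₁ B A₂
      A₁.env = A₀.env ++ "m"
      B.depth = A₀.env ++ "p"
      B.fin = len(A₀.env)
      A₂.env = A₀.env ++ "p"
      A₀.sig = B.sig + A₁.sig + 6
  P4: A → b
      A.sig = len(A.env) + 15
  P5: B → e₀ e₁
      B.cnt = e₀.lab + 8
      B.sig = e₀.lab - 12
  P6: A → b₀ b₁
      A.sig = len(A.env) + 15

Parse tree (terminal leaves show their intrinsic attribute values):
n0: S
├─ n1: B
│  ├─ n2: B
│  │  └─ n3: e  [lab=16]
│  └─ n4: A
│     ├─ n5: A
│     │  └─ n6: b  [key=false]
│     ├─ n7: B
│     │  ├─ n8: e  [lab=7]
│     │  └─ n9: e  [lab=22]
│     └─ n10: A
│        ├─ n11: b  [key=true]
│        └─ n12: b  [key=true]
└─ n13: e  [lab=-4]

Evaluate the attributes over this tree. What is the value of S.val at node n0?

1. n1.depth = "np"  ["np"]
2. n1.fin = -9  [-9]
3. n2.depth = "wn"  ["wn"]
4. n2.fin = -3  [B₀.fin + 6]
5. n3.lab = 16  [terminal]
6. n2.cnt = 7  [B.fin + 10]
7. n2.sig = 20  [B.fin + 23]
8. n4.env = "zv"  ["zv"]
9. n5.env = "zvm"  [A₀.env ++ "m"]
10. n6.key = false  [terminal]
11. n5.sig = 18  [len(A.env) + 15]
12. n7.depth = "zvp"  [A₀.env ++ "p"]
13. n7.fin = 2  [len(A₀.env)]
14. n8.lab = 7  [terminal]
15. n9.lab = 22  [terminal]
16. n7.cnt = 15  [e₀.lab + 8]
17. n7.sig = -5  [e₀.lab - 12]
18. n10.env = "zvp"  [A₀.env ++ "p"]
19. n11.key = true  [terminal]
20. n12.key = true  [terminal]
21. n10.sig = 18  [len(A.env) + 15]
22. n4.sig = 19  [B.sig + A₁.sig + 6]
23. n1.cnt = -8  [B₁.cnt - 15]
24. n1.sig = 8  [B₁.cnt + B₀.fin + 10]
25. n13.lab = -4  [terminal]
26. n0.depth = 15  [B.cnt * -1 + 7]
27. n0.acc = 7  [e.lab + B.sig + 3]
28. n0.hot = 22  [B.sig + B.cnt + 22]
29. n0.val = 20  [B.sig + 12]

20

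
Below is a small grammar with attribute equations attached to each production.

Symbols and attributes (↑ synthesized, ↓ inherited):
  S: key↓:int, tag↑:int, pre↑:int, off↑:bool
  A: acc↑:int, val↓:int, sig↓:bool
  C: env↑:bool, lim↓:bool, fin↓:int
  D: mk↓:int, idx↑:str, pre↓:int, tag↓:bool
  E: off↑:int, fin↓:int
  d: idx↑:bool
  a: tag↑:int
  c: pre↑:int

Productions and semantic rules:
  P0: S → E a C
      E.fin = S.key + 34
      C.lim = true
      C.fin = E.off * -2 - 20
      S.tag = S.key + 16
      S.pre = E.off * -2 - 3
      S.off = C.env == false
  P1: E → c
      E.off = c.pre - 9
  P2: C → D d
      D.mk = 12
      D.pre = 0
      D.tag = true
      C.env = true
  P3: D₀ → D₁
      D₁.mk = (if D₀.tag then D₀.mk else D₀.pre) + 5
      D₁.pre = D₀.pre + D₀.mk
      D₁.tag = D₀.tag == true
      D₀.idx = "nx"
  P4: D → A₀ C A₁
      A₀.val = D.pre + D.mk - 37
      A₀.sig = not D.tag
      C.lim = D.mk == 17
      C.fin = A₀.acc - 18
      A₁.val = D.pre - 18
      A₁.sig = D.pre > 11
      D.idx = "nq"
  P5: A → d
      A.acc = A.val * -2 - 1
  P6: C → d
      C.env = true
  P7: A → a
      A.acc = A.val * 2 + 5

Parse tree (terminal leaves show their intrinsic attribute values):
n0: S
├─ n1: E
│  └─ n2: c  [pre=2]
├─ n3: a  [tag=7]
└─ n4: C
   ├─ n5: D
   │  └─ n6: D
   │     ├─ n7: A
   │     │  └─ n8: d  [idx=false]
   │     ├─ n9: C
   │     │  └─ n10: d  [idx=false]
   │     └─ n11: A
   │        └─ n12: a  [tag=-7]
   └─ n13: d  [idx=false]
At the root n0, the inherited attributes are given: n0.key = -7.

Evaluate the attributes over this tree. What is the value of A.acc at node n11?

-7

1. n0.key = -7  [given at root]
2. n1.fin = 27  [S.key + 34]
3. n2.pre = 2  [terminal]
4. n1.off = -7  [c.pre - 9]
5. n3.tag = 7  [terminal]
6. n4.lim = true  [true]
7. n4.fin = -6  [E.off * -2 - 20]
8. n5.mk = 12  [12]
9. n5.pre = 0  [0]
10. n5.tag = true  [true]
11. n6.mk = 17  [(if D₀.tag then D₀.mk else D₀.pre) + 5]
12. n6.pre = 12  [D₀.pre + D₀.mk]
13. n6.tag = true  [D₀.tag == true]
14. n7.val = -8  [D.pre + D.mk - 37]
15. n7.sig = false  [not D.tag]
16. n8.idx = false  [terminal]
17. n7.acc = 15  [A.val * -2 - 1]
18. n9.lim = true  [D.mk == 17]
19. n9.fin = -3  [A₀.acc - 18]
20. n10.idx = false  [terminal]
21. n9.env = true  [true]
22. n11.val = -6  [D.pre - 18]
23. n11.sig = true  [D.pre > 11]
24. n12.tag = -7  [terminal]
25. n11.acc = -7  [A.val * 2 + 5]
26. n6.idx = "nq"  ["nq"]
27. n5.idx = "nx"  ["nx"]
28. n13.idx = false  [terminal]
29. n4.env = true  [true]
30. n0.tag = 9  [S.key + 16]
31. n0.pre = 11  [E.off * -2 - 3]
32. n0.off = false  [C.env == false]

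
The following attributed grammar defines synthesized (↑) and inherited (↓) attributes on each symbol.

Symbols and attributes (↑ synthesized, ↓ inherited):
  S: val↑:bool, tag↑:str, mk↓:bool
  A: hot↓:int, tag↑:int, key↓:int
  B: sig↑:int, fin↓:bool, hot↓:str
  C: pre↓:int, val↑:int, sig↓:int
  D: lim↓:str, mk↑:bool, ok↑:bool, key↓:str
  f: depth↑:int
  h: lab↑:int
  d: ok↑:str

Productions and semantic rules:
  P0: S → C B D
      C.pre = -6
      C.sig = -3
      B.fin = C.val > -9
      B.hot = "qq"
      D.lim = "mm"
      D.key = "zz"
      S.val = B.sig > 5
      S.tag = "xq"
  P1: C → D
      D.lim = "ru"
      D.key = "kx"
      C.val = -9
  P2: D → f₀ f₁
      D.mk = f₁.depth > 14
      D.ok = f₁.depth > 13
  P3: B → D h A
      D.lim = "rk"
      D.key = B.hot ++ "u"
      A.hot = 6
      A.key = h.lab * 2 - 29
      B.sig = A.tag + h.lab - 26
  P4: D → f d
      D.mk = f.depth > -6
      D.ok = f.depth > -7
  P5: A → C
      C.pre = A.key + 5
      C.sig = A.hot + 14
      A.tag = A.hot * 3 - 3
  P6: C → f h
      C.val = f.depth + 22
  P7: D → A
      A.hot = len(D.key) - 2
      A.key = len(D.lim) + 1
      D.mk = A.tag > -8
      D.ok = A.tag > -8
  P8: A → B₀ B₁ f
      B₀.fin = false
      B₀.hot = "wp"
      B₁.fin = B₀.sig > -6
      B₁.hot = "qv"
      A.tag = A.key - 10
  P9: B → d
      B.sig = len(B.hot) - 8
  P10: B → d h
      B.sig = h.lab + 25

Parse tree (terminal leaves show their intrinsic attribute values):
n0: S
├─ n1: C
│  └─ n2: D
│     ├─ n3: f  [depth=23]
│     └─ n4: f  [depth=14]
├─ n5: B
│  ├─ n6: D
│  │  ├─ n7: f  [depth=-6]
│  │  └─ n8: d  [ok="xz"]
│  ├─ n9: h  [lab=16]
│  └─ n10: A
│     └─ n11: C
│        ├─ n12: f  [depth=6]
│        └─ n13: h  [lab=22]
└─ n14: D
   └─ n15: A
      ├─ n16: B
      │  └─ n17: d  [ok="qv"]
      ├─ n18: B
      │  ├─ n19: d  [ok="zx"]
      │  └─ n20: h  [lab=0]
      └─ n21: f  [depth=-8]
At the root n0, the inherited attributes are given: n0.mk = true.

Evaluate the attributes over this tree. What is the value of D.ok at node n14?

true

1. n0.mk = true  [given at root]
2. n1.pre = -6  [-6]
3. n1.sig = -3  [-3]
4. n2.lim = "ru"  ["ru"]
5. n2.key = "kx"  ["kx"]
6. n3.depth = 23  [terminal]
7. n4.depth = 14  [terminal]
8. n2.mk = false  [f₁.depth > 14]
9. n2.ok = true  [f₁.depth > 13]
10. n1.val = -9  [-9]
11. n5.fin = false  [C.val > -9]
12. n5.hot = "qq"  ["qq"]
13. n6.lim = "rk"  ["rk"]
14. n6.key = "qqu"  [B.hot ++ "u"]
15. n7.depth = -6  [terminal]
16. n8.ok = "xz"  [terminal]
17. n6.mk = false  [f.depth > -6]
18. n6.ok = true  [f.depth > -7]
19. n9.lab = 16  [terminal]
20. n10.hot = 6  [6]
21. n10.key = 3  [h.lab * 2 - 29]
22. n11.pre = 8  [A.key + 5]
23. n11.sig = 20  [A.hot + 14]
24. n12.depth = 6  [terminal]
25. n13.lab = 22  [terminal]
26. n11.val = 28  [f.depth + 22]
27. n10.tag = 15  [A.hot * 3 - 3]
28. n5.sig = 5  [A.tag + h.lab - 26]
29. n14.lim = "mm"  ["mm"]
30. n14.key = "zz"  ["zz"]
31. n15.hot = 0  [len(D.key) - 2]
32. n15.key = 3  [len(D.lim) + 1]
33. n16.fin = false  [false]
34. n16.hot = "wp"  ["wp"]
35. n17.ok = "qv"  [terminal]
36. n16.sig = -6  [len(B.hot) - 8]
37. n18.fin = false  [B₀.sig > -6]
38. n18.hot = "qv"  ["qv"]
39. n19.ok = "zx"  [terminal]
40. n20.lab = 0  [terminal]
41. n18.sig = 25  [h.lab + 25]
42. n21.depth = -8  [terminal]
43. n15.tag = -7  [A.key - 10]
44. n14.mk = true  [A.tag > -8]
45. n14.ok = true  [A.tag > -8]
46. n0.val = false  [B.sig > 5]
47. n0.tag = "xq"  ["xq"]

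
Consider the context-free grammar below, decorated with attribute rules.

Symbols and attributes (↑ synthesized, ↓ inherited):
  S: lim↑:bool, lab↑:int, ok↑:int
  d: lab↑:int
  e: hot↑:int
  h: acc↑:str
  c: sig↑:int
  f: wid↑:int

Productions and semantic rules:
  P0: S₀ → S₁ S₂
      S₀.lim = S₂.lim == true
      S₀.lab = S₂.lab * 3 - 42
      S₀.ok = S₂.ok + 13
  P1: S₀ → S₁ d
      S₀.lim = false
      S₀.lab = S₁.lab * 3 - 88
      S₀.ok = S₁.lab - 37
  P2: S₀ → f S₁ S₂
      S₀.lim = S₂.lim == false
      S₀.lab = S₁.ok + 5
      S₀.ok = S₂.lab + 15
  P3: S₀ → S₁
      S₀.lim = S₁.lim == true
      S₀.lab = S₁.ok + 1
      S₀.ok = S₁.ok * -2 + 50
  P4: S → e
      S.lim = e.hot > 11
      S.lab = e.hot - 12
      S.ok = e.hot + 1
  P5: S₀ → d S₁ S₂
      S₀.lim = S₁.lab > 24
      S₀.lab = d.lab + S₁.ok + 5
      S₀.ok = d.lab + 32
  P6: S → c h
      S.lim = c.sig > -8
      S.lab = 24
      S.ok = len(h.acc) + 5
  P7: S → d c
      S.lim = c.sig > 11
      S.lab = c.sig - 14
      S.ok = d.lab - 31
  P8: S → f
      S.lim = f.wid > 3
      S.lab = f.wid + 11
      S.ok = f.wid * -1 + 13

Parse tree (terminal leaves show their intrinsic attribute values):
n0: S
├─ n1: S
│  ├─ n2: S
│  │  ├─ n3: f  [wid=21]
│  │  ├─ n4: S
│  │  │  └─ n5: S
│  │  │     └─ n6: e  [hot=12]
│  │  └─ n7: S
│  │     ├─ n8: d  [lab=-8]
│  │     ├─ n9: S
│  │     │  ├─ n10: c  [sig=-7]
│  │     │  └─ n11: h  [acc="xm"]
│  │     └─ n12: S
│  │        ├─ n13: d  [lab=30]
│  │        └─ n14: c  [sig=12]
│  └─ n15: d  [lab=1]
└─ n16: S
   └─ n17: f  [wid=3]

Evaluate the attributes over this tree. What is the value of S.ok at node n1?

-8

1. n3.wid = 21  [terminal]
2. n6.hot = 12  [terminal]
3. n5.lim = true  [e.hot > 11]
4. n5.lab = 0  [e.hot - 12]
5. n5.ok = 13  [e.hot + 1]
6. n4.lim = true  [S₁.lim == true]
7. n4.lab = 14  [S₁.ok + 1]
8. n4.ok = 24  [S₁.ok * -2 + 50]
9. n8.lab = -8  [terminal]
10. n10.sig = -7  [terminal]
11. n11.acc = "xm"  [terminal]
12. n9.lim = true  [c.sig > -8]
13. n9.lab = 24  [24]
14. n9.ok = 7  [len(h.acc) + 5]
15. n13.lab = 30  [terminal]
16. n14.sig = 12  [terminal]
17. n12.lim = true  [c.sig > 11]
18. n12.lab = -2  [c.sig - 14]
19. n12.ok = -1  [d.lab - 31]
20. n7.lim = false  [S₁.lab > 24]
21. n7.lab = 4  [d.lab + S₁.ok + 5]
22. n7.ok = 24  [d.lab + 32]
23. n2.lim = true  [S₂.lim == false]
24. n2.lab = 29  [S₁.ok + 5]
25. n2.ok = 19  [S₂.lab + 15]
26. n15.lab = 1  [terminal]
27. n1.lim = false  [false]
28. n1.lab = -1  [S₁.lab * 3 - 88]
29. n1.ok = -8  [S₁.lab - 37]
30. n17.wid = 3  [terminal]
31. n16.lim = false  [f.wid > 3]
32. n16.lab = 14  [f.wid + 11]
33. n16.ok = 10  [f.wid * -1 + 13]
34. n0.lim = false  [S₂.lim == true]
35. n0.lab = 0  [S₂.lab * 3 - 42]
36. n0.ok = 23  [S₂.ok + 13]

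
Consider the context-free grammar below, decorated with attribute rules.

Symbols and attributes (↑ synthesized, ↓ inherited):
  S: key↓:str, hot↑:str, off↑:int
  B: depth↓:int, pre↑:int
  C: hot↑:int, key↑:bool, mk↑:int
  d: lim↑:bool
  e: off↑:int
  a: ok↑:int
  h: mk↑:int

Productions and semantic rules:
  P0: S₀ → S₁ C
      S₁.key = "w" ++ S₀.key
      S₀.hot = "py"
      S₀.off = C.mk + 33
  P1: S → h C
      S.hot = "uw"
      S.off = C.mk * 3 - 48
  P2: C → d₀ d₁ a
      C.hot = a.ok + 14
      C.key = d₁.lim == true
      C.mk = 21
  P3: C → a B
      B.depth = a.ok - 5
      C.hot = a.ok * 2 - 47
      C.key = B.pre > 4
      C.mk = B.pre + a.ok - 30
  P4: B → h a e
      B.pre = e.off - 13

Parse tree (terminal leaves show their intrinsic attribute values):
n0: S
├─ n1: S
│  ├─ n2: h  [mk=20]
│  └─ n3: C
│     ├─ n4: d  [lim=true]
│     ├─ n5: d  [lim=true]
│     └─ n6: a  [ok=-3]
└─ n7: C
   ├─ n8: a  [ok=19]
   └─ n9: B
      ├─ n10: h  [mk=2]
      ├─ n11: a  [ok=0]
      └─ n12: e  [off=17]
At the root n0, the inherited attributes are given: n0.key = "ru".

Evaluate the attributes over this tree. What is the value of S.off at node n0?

26

1. n0.key = "ru"  [given at root]
2. n1.key = "wru"  ["w" ++ S₀.key]
3. n2.mk = 20  [terminal]
4. n4.lim = true  [terminal]
5. n5.lim = true  [terminal]
6. n6.ok = -3  [terminal]
7. n3.hot = 11  [a.ok + 14]
8. n3.key = true  [d₁.lim == true]
9. n3.mk = 21  [21]
10. n1.hot = "uw"  ["uw"]
11. n1.off = 15  [C.mk * 3 - 48]
12. n8.ok = 19  [terminal]
13. n9.depth = 14  [a.ok - 5]
14. n10.mk = 2  [terminal]
15. n11.ok = 0  [terminal]
16. n12.off = 17  [terminal]
17. n9.pre = 4  [e.off - 13]
18. n7.hot = -9  [a.ok * 2 - 47]
19. n7.key = false  [B.pre > 4]
20. n7.mk = -7  [B.pre + a.ok - 30]
21. n0.hot = "py"  ["py"]
22. n0.off = 26  [C.mk + 33]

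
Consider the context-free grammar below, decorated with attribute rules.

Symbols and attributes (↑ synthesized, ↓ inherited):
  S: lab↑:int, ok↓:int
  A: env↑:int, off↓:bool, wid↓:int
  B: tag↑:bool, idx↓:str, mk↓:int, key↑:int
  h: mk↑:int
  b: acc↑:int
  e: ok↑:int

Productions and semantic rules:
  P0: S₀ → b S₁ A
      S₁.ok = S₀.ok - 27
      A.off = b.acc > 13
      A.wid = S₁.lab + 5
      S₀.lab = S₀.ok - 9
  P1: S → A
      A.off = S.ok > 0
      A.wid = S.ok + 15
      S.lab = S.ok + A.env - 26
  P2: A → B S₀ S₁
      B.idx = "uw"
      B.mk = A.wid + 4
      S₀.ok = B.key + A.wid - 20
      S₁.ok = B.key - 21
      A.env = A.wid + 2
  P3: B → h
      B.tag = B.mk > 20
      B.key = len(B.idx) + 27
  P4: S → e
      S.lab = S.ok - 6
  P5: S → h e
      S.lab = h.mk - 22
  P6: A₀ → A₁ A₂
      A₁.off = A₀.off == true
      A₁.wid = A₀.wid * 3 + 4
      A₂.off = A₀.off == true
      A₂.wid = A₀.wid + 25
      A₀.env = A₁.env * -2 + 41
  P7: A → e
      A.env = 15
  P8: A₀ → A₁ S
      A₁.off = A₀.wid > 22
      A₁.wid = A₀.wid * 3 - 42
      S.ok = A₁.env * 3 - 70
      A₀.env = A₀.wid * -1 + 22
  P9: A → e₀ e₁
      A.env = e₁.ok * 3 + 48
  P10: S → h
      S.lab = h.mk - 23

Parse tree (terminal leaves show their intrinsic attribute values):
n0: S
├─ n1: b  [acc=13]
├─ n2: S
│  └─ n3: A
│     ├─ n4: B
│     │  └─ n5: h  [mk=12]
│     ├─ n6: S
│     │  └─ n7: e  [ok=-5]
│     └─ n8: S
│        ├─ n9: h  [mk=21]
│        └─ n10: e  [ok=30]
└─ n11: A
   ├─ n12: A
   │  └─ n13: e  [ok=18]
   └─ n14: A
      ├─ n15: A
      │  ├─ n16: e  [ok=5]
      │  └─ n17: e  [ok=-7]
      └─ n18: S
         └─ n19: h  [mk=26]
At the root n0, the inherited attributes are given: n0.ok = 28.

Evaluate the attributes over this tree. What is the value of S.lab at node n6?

19

1. n0.ok = 28  [given at root]
2. n1.acc = 13  [terminal]
3. n2.ok = 1  [S₀.ok - 27]
4. n3.off = true  [S.ok > 0]
5. n3.wid = 16  [S.ok + 15]
6. n4.idx = "uw"  ["uw"]
7. n4.mk = 20  [A.wid + 4]
8. n5.mk = 12  [terminal]
9. n4.tag = false  [B.mk > 20]
10. n4.key = 29  [len(B.idx) + 27]
11. n6.ok = 25  [B.key + A.wid - 20]
12. n7.ok = -5  [terminal]
13. n6.lab = 19  [S.ok - 6]
14. n8.ok = 8  [B.key - 21]
15. n9.mk = 21  [terminal]
16. n10.ok = 30  [terminal]
17. n8.lab = -1  [h.mk - 22]
18. n3.env = 18  [A.wid + 2]
19. n2.lab = -7  [S.ok + A.env - 26]
20. n11.off = false  [b.acc > 13]
21. n11.wid = -2  [S₁.lab + 5]
22. n12.off = false  [A₀.off == true]
23. n12.wid = -2  [A₀.wid * 3 + 4]
24. n13.ok = 18  [terminal]
25. n12.env = 15  [15]
26. n14.off = false  [A₀.off == true]
27. n14.wid = 23  [A₀.wid + 25]
28. n15.off = true  [A₀.wid > 22]
29. n15.wid = 27  [A₀.wid * 3 - 42]
30. n16.ok = 5  [terminal]
31. n17.ok = -7  [terminal]
32. n15.env = 27  [e₁.ok * 3 + 48]
33. n18.ok = 11  [A₁.env * 3 - 70]
34. n19.mk = 26  [terminal]
35. n18.lab = 3  [h.mk - 23]
36. n14.env = -1  [A₀.wid * -1 + 22]
37. n11.env = 11  [A₁.env * -2 + 41]
38. n0.lab = 19  [S₀.ok - 9]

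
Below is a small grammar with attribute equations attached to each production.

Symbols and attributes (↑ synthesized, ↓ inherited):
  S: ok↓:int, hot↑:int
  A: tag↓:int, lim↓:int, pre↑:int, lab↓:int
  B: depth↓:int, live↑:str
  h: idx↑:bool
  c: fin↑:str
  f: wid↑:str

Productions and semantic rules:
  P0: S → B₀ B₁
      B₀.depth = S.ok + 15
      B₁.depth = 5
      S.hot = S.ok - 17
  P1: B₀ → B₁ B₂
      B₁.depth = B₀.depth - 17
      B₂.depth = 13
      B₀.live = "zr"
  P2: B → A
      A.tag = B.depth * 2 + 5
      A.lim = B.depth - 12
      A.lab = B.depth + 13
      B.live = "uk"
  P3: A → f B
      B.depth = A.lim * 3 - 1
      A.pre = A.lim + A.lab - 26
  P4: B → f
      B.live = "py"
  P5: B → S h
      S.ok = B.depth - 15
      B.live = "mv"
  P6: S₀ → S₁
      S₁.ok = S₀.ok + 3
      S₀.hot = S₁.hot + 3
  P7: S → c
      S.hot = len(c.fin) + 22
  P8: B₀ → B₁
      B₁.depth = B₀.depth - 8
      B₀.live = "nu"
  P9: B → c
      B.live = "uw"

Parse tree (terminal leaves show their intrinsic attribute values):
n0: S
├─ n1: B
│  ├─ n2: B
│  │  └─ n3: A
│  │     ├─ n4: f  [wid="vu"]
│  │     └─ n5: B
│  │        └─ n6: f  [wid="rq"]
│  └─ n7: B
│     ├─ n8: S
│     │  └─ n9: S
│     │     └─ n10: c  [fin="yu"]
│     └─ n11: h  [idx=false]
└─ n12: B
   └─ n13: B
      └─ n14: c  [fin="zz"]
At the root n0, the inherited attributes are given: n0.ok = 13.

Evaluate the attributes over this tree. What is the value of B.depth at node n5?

1. n0.ok = 13  [given at root]
2. n1.depth = 28  [S.ok + 15]
3. n2.depth = 11  [B₀.depth - 17]
4. n3.tag = 27  [B.depth * 2 + 5]
5. n3.lim = -1  [B.depth - 12]
6. n3.lab = 24  [B.depth + 13]
7. n4.wid = "vu"  [terminal]
8. n5.depth = -4  [A.lim * 3 - 1]
9. n6.wid = "rq"  [terminal]
10. n5.live = "py"  ["py"]
11. n3.pre = -3  [A.lim + A.lab - 26]
12. n2.live = "uk"  ["uk"]
13. n7.depth = 13  [13]
14. n8.ok = -2  [B.depth - 15]
15. n9.ok = 1  [S₀.ok + 3]
16. n10.fin = "yu"  [terminal]
17. n9.hot = 24  [len(c.fin) + 22]
18. n8.hot = 27  [S₁.hot + 3]
19. n11.idx = false  [terminal]
20. n7.live = "mv"  ["mv"]
21. n1.live = "zr"  ["zr"]
22. n12.depth = 5  [5]
23. n13.depth = -3  [B₀.depth - 8]
24. n14.fin = "zz"  [terminal]
25. n13.live = "uw"  ["uw"]
26. n12.live = "nu"  ["nu"]
27. n0.hot = -4  [S.ok - 17]

-4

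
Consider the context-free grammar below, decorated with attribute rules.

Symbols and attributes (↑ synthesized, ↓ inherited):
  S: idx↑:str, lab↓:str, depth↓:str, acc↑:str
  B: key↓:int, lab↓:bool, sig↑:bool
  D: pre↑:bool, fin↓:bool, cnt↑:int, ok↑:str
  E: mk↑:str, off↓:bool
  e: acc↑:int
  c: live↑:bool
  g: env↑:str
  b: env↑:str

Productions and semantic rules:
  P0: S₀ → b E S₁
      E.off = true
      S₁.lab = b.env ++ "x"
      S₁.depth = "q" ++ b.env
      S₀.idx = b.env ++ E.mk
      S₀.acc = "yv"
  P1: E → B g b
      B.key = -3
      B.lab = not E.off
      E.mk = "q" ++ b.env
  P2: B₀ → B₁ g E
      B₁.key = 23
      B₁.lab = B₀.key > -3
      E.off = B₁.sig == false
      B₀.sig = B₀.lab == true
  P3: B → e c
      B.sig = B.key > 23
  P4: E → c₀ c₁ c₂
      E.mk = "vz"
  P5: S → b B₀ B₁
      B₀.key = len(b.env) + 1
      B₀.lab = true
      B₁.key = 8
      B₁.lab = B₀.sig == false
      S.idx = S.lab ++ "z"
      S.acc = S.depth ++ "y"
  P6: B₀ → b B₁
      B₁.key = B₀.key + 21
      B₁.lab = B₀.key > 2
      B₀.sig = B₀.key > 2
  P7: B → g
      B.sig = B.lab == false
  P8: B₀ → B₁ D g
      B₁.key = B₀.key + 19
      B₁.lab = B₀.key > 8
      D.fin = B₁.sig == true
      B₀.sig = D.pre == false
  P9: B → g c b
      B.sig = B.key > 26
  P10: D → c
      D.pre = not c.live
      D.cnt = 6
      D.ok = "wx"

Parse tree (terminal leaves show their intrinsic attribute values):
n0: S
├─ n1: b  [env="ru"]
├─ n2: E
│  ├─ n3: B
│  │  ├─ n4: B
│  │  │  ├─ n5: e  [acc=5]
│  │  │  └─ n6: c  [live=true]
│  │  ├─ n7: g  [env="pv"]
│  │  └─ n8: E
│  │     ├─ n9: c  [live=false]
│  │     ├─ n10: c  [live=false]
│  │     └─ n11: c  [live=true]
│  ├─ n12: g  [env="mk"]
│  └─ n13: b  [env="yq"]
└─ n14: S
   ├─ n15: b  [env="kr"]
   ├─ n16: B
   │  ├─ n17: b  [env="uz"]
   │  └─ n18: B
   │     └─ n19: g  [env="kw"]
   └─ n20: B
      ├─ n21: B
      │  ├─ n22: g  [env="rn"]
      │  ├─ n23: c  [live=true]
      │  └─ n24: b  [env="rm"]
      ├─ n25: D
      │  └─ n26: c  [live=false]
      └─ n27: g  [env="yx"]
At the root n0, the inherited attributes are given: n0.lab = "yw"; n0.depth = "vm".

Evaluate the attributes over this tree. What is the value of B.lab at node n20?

false

1. n0.lab = "yw"  [given at root]
2. n0.depth = "vm"  [given at root]
3. n1.env = "ru"  [terminal]
4. n2.off = true  [true]
5. n3.key = -3  [-3]
6. n3.lab = false  [not E.off]
7. n4.key = 23  [23]
8. n4.lab = false  [B₀.key > -3]
9. n5.acc = 5  [terminal]
10. n6.live = true  [terminal]
11. n4.sig = false  [B.key > 23]
12. n7.env = "pv"  [terminal]
13. n8.off = true  [B₁.sig == false]
14. n9.live = false  [terminal]
15. n10.live = false  [terminal]
16. n11.live = true  [terminal]
17. n8.mk = "vz"  ["vz"]
18. n3.sig = false  [B₀.lab == true]
19. n12.env = "mk"  [terminal]
20. n13.env = "yq"  [terminal]
21. n2.mk = "qyq"  ["q" ++ b.env]
22. n14.lab = "rux"  [b.env ++ "x"]
23. n14.depth = "qru"  ["q" ++ b.env]
24. n15.env = "kr"  [terminal]
25. n16.key = 3  [len(b.env) + 1]
26. n16.lab = true  [true]
27. n17.env = "uz"  [terminal]
28. n18.key = 24  [B₀.key + 21]
29. n18.lab = true  [B₀.key > 2]
30. n19.env = "kw"  [terminal]
31. n18.sig = false  [B.lab == false]
32. n16.sig = true  [B₀.key > 2]
33. n20.key = 8  [8]
34. n20.lab = false  [B₀.sig == false]
35. n21.key = 27  [B₀.key + 19]
36. n21.lab = false  [B₀.key > 8]
37. n22.env = "rn"  [terminal]
38. n23.live = true  [terminal]
39. n24.env = "rm"  [terminal]
40. n21.sig = true  [B.key > 26]
41. n25.fin = true  [B₁.sig == true]
42. n26.live = false  [terminal]
43. n25.pre = true  [not c.live]
44. n25.cnt = 6  [6]
45. n25.ok = "wx"  ["wx"]
46. n27.env = "yx"  [terminal]
47. n20.sig = false  [D.pre == false]
48. n14.idx = "ruxz"  [S.lab ++ "z"]
49. n14.acc = "qruy"  [S.depth ++ "y"]
50. n0.idx = "ruqyq"  [b.env ++ E.mk]
51. n0.acc = "yv"  ["yv"]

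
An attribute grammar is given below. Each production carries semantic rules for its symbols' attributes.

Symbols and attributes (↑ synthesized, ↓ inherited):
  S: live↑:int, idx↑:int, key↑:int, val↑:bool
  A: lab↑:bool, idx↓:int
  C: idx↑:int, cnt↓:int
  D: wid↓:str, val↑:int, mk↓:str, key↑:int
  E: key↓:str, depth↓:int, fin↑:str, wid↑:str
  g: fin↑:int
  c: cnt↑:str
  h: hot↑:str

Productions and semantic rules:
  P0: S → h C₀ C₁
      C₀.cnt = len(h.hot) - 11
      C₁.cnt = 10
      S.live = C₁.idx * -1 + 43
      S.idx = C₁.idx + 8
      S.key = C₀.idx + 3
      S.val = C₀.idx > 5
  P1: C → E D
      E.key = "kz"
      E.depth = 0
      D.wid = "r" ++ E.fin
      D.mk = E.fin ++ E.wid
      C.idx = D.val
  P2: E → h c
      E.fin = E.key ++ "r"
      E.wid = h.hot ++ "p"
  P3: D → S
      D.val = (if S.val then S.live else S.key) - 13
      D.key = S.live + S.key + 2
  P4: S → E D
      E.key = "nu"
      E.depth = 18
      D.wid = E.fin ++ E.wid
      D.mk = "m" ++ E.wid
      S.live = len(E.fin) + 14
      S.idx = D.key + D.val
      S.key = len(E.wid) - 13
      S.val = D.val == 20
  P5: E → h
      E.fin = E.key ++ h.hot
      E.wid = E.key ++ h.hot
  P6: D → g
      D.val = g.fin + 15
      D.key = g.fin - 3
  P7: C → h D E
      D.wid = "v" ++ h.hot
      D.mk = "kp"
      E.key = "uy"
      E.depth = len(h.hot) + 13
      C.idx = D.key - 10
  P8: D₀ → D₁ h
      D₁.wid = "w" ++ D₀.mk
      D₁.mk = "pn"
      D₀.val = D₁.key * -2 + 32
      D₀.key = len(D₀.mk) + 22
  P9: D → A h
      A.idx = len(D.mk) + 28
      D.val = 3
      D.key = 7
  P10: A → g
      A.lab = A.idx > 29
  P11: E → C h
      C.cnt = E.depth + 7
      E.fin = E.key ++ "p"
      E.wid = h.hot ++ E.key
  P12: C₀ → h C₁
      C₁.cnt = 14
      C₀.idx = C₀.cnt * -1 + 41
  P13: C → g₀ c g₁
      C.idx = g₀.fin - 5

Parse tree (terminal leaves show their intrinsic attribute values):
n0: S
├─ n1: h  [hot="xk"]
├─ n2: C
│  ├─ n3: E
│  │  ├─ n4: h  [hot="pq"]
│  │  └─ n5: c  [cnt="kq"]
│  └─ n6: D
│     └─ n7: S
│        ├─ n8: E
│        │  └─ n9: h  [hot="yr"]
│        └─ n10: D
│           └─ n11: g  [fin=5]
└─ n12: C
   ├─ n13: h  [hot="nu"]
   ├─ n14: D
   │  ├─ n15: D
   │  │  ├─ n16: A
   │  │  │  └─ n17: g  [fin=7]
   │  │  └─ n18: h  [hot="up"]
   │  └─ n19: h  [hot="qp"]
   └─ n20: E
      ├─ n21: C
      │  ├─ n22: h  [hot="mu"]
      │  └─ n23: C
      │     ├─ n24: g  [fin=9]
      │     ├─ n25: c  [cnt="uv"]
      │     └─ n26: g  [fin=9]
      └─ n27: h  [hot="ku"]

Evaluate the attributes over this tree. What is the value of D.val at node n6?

5

1. n1.hot = "xk"  [terminal]
2. n2.cnt = -9  [len(h.hot) - 11]
3. n3.key = "kz"  ["kz"]
4. n3.depth = 0  [0]
5. n4.hot = "pq"  [terminal]
6. n5.cnt = "kq"  [terminal]
7. n3.fin = "kzr"  [E.key ++ "r"]
8. n3.wid = "pqp"  [h.hot ++ "p"]
9. n6.wid = "rkzr"  ["r" ++ E.fin]
10. n6.mk = "kzrpqp"  [E.fin ++ E.wid]
11. n8.key = "nu"  ["nu"]
12. n8.depth = 18  [18]
13. n9.hot = "yr"  [terminal]
14. n8.fin = "nuyr"  [E.key ++ h.hot]
15. n8.wid = "nuyr"  [E.key ++ h.hot]
16. n10.wid = "nuyrnuyr"  [E.fin ++ E.wid]
17. n10.mk = "mnuyr"  ["m" ++ E.wid]
18. n11.fin = 5  [terminal]
19. n10.val = 20  [g.fin + 15]
20. n10.key = 2  [g.fin - 3]
21. n7.live = 18  [len(E.fin) + 14]
22. n7.idx = 22  [D.key + D.val]
23. n7.key = -9  [len(E.wid) - 13]
24. n7.val = true  [D.val == 20]
25. n6.val = 5  [(if S.val then S.live else S.key) - 13]
26. n6.key = 11  [S.live + S.key + 2]
27. n2.idx = 5  [D.val]
28. n12.cnt = 10  [10]
29. n13.hot = "nu"  [terminal]
30. n14.wid = "vnu"  ["v" ++ h.hot]
31. n14.mk = "kp"  ["kp"]
32. n15.wid = "wkp"  ["w" ++ D₀.mk]
33. n15.mk = "pn"  ["pn"]
34. n16.idx = 30  [len(D.mk) + 28]
35. n17.fin = 7  [terminal]
36. n16.lab = true  [A.idx > 29]
37. n18.hot = "up"  [terminal]
38. n15.val = 3  [3]
39. n15.key = 7  [7]
40. n19.hot = "qp"  [terminal]
41. n14.val = 18  [D₁.key * -2 + 32]
42. n14.key = 24  [len(D₀.mk) + 22]
43. n20.key = "uy"  ["uy"]
44. n20.depth = 15  [len(h.hot) + 13]
45. n21.cnt = 22  [E.depth + 7]
46. n22.hot = "mu"  [terminal]
47. n23.cnt = 14  [14]
48. n24.fin = 9  [terminal]
49. n25.cnt = "uv"  [terminal]
50. n26.fin = 9  [terminal]
51. n23.idx = 4  [g₀.fin - 5]
52. n21.idx = 19  [C₀.cnt * -1 + 41]
53. n27.hot = "ku"  [terminal]
54. n20.fin = "uyp"  [E.key ++ "p"]
55. n20.wid = "kuuy"  [h.hot ++ E.key]
56. n12.idx = 14  [D.key - 10]
57. n0.live = 29  [C₁.idx * -1 + 43]
58. n0.idx = 22  [C₁.idx + 8]
59. n0.key = 8  [C₀.idx + 3]
60. n0.val = false  [C₀.idx > 5]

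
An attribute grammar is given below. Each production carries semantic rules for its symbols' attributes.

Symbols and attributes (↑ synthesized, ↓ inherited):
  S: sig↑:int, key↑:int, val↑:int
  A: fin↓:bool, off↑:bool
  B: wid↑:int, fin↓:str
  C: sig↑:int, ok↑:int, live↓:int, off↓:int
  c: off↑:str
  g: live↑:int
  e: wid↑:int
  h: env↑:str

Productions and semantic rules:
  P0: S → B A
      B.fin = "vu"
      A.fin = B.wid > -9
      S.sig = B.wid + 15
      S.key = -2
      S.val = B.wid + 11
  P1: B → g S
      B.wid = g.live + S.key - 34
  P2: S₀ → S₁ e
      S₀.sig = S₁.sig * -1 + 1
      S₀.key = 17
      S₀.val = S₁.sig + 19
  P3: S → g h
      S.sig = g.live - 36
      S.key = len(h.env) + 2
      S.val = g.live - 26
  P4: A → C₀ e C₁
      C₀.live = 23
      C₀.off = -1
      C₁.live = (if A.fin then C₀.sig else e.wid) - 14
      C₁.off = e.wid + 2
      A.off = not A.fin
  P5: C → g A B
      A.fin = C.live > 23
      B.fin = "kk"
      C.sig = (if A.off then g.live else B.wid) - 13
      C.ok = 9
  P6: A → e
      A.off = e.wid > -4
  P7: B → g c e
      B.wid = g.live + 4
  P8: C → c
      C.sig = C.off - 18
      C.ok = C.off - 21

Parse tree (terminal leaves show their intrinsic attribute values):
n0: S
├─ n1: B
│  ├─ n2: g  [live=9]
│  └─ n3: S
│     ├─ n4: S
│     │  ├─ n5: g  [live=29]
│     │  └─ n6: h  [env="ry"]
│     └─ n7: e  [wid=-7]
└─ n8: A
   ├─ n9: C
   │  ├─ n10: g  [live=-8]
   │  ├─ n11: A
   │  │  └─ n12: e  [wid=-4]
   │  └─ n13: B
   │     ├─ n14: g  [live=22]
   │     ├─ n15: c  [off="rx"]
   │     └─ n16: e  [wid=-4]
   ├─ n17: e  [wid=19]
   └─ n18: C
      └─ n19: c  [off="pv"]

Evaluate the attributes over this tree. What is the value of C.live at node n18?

1. n1.fin = "vu"  ["vu"]
2. n2.live = 9  [terminal]
3. n5.live = 29  [terminal]
4. n6.env = "ry"  [terminal]
5. n4.sig = -7  [g.live - 36]
6. n4.key = 4  [len(h.env) + 2]
7. n4.val = 3  [g.live - 26]
8. n7.wid = -7  [terminal]
9. n3.sig = 8  [S₁.sig * -1 + 1]
10. n3.key = 17  [17]
11. n3.val = 12  [S₁.sig + 19]
12. n1.wid = -8  [g.live + S.key - 34]
13. n8.fin = true  [B.wid > -9]
14. n9.live = 23  [23]
15. n9.off = -1  [-1]
16. n10.live = -8  [terminal]
17. n11.fin = false  [C.live > 23]
18. n12.wid = -4  [terminal]
19. n11.off = false  [e.wid > -4]
20. n13.fin = "kk"  ["kk"]
21. n14.live = 22  [terminal]
22. n15.off = "rx"  [terminal]
23. n16.wid = -4  [terminal]
24. n13.wid = 26  [g.live + 4]
25. n9.sig = 13  [(if A.off then g.live else B.wid) - 13]
26. n9.ok = 9  [9]
27. n17.wid = 19  [terminal]
28. n18.live = -1  [(if A.fin then C₀.sig else e.wid) - 14]
29. n18.off = 21  [e.wid + 2]
30. n19.off = "pv"  [terminal]
31. n18.sig = 3  [C.off - 18]
32. n18.ok = 0  [C.off - 21]
33. n8.off = false  [not A.fin]
34. n0.sig = 7  [B.wid + 15]
35. n0.key = -2  [-2]
36. n0.val = 3  [B.wid + 11]

-1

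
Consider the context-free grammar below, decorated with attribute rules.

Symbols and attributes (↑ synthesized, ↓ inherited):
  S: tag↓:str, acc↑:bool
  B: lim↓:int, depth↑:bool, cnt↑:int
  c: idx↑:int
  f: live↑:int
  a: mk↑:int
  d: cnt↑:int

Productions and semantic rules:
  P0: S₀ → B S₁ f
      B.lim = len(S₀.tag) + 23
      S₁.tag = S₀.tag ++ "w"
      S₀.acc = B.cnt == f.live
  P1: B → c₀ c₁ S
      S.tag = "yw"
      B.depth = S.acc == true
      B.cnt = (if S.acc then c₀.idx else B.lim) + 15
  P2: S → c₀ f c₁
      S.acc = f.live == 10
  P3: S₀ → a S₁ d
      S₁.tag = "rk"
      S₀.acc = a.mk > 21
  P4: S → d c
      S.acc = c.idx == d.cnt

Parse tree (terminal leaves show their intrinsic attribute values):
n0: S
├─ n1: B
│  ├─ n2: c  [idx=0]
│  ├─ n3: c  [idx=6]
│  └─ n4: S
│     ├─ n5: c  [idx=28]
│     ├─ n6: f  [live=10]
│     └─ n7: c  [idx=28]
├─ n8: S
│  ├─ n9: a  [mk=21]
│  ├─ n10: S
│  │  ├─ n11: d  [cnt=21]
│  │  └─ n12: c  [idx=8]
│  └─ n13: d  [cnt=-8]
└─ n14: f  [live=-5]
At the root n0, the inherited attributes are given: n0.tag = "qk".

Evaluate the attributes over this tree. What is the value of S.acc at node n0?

1. n0.tag = "qk"  [given at root]
2. n1.lim = 25  [len(S₀.tag) + 23]
3. n2.idx = 0  [terminal]
4. n3.idx = 6  [terminal]
5. n4.tag = "yw"  ["yw"]
6. n5.idx = 28  [terminal]
7. n6.live = 10  [terminal]
8. n7.idx = 28  [terminal]
9. n4.acc = true  [f.live == 10]
10. n1.depth = true  [S.acc == true]
11. n1.cnt = 15  [(if S.acc then c₀.idx else B.lim) + 15]
12. n8.tag = "qkw"  [S₀.tag ++ "w"]
13. n9.mk = 21  [terminal]
14. n10.tag = "rk"  ["rk"]
15. n11.cnt = 21  [terminal]
16. n12.idx = 8  [terminal]
17. n10.acc = false  [c.idx == d.cnt]
18. n13.cnt = -8  [terminal]
19. n8.acc = false  [a.mk > 21]
20. n14.live = -5  [terminal]
21. n0.acc = false  [B.cnt == f.live]

false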